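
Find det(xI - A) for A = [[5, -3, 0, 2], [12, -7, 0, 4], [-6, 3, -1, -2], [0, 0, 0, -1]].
χ_A(x) = (x + 1)^4

xI - A = [[x - 5, 3, 0, -2], [-12, x + 7, 0, -4], [6, -3, x + 1, 2], [0, 0, 0, x + 1]].

Expanding det(xI - A) along the first row:
det(xI - A) = + (x - 5)·det([[x + 7, 0, -4], [-3, x + 1, 2], [0, 0, x + 1]]) - (3)·det([[-12, 0, -4], [6, x + 1, 2], [0, 0, x + 1]]) + (0)·det([[-12, x + 7, -4], [6, -3, 2], [0, 0, x + 1]]) - (-2)·det([[-12, x + 7, 0], [6, -3, x + 1], [0, 0, 0]]).

Evaluating gives χ_A(x) = x^4 + 4x^3 + 6x^2 + 4x + 1 = (x + 1)^4.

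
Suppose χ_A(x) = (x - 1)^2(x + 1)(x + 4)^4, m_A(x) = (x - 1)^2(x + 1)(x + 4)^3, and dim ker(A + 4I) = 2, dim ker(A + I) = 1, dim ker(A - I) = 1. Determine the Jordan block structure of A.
λ = -4: algebraic multiplicity 4 (exponent in χ_A), largest block size 3 (exponent in m_A), 2 blocks (geometric multiplicity). These force block sizes [3, 1].
λ = -1: algebraic multiplicity 1 (exponent in χ_A), largest block size 1 (exponent in m_A), 1 block (geometric multiplicity). This forces block sizes [1].
λ = 1: algebraic multiplicity 2 (exponent in χ_A), largest block size 2 (exponent in m_A), 1 block (geometric multiplicity). This forces block sizes [2].

Jordan blocks: (-4, 3), (-4, 1), (-1, 1), (1, 2)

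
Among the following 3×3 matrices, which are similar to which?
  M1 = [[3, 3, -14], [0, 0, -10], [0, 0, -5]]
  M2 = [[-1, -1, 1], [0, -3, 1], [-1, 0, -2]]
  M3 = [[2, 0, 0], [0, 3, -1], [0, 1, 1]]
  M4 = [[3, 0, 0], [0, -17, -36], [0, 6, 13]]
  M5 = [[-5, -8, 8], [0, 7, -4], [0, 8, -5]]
Characteristic polynomials: χ_{M1} = x(x - 3)(x + 5), χ_{M2} = (x + 2)^3, χ_{M3} = (x - 2)^3, χ_{M4} = (x - 3)(x - 1)(x + 5), χ_{M5} = (x - 3)(x + 1)(x + 5).

{M1}: invariant factors x(x - 3)(x + 5).

{M2}: invariant factors (x + 2)^3.

{M3}: invariant factors x - 2, (x - 2)^2.

{M4}: invariant factors (x - 3)(x - 1)(x + 5).

{M5}: invariant factors (x - 3)(x + 1)(x + 5).

Matrices are similar if and only if their invariant-factor lists agree; the partition into similarity classes is {M1}, {M2}, {M3}, {M4}, {M5}.

5 classes: {M1}, {M2}, {M3}, {M4}, {M5}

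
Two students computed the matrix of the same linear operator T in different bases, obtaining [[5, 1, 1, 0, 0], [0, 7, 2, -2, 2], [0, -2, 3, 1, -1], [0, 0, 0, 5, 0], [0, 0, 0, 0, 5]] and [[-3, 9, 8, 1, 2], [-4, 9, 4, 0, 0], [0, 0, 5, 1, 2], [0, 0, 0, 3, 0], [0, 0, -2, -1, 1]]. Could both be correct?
trace(A) = 25 but trace(B) = 15. The trace is a similarity invariant, so A and B are not similar.

No.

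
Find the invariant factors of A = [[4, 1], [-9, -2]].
(x - 1)^2

The Jordan structure of A has elementary divisors (x - 1)^2. Arranging the block sizes at each eigenvalue in decreasing order and taking row products gives the invariant factors.

Invariant factors (smallest first, each dividing the next): (x - 1)^2.

Check: the last factor (x - 1)^2 is the minimal polynomial, and the product (x - 1)^2 is the characteristic polynomial.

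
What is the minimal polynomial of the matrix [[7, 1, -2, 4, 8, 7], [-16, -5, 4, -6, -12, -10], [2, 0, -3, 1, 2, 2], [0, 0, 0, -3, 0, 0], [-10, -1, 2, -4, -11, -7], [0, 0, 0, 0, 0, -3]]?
m_A(x) = (x + 3)^2

The characteristic polynomial factors as (x + 3)^6. The minimal polynomial is ∏(x - λ)^{k_λ} where k_λ is the size of the largest Jordan block at λ.

For λ = -3: rank(A + 3I) = 2, and the largest Jordan block has size 2 (the smallest k with rank((A + 3I)^k) = rank((A + 3I)^(k+1))).

So m_A(x) = (x + 3)^2.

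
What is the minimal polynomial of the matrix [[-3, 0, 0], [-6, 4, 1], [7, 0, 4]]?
The characteristic polynomial factors as (x - 4)^2(x + 3). The minimal polynomial is ∏(x - λ)^{k_λ} where k_λ is the size of the largest Jordan block at λ.

For λ = -3: rank(A + 3I) = 2, and the largest Jordan block has size 1 (the smallest k with rank((A + 3I)^k) = rank((A + 3I)^(k+1))).
For λ = 4: rank(A - 4I) = 2, and the largest Jordan block has size 2 (the smallest k with rank((A - 4I)^k) = rank((A - 4I)^(k+1))).

So m_A(x) = (x - 4)^2(x + 3).

m_A(x) = (x - 4)^2(x + 3)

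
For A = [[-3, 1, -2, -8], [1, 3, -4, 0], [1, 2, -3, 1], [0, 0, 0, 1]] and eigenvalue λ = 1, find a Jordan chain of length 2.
We seek v_1 ∈ ker((A - I)^2) \ ker(A - I), then set v_{i+1} = (A - I) v_i.

One such chain is v_1 = [[-2, 0, 0, 1]]^T, v_2 = [[0, -2, -1, 0]]^T. Check: (A - I) v_2 = [[0, 0, 0, 0]]^T = 0.

v_1 = [[-2, 0, 0, 1]]^T, v_2 = [[0, -2, -1, 0]]^T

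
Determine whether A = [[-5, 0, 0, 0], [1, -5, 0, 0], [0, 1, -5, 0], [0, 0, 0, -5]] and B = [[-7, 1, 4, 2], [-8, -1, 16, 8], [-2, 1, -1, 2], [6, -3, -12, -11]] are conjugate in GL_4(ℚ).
No.

Both have characteristic polynomial (x + 5)^4, but the minimal polynomial of A is (x + 5)^3 while the minimal polynomial of B is (x + 5)^2. The minimal polynomial is a similarity invariant, so A and B are not similar.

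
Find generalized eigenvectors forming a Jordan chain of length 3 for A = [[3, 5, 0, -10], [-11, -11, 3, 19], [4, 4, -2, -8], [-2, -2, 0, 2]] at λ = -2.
We seek v_1 ∈ ker((A + 2I)^3) \ ker((A + 2I)^2), then set v_{i+1} = (A + 2I) v_i.

One such chain is v_1 = [[-7, 11, -5, 2]]^T, v_2 = [[0, 1, 0, 0]]^T, v_3 = [[5, -9, 4, -2]]^T. Check: (A + 2I) v_3 = [[0, 0, 0, 0]]^T = 0.

v_1 = [[-7, 11, -5, 2]]^T, v_2 = [[0, 1, 0, 0]]^T, v_3 = [[5, -9, 4, -2]]^T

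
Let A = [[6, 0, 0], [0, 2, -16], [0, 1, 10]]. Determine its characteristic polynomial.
χ_A(x) = (x - 6)^3

xI - A = [[x - 6, 0, 0], [0, x - 2, 16], [0, -1, x - 10]].

Expanding det(xI - A) along the first row:
det(xI - A) = + (x - 6)·det([[x - 2, 16], [-1, x - 10]]) - (0)·det([[0, 16], [0, x - 10]]) + (0)·det([[0, x - 2], [0, -1]]).

Evaluating gives χ_A(x) = x^3 - 18x^2 + 108x - 216 = (x - 6)^3.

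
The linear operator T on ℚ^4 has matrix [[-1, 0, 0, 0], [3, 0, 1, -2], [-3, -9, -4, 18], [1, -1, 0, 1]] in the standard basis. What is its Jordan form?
J = [[-1, 1, 0, 0], [0, -1, 1, 0], [0, 0, -1, 0], [0, 0, 0, -1]]

The characteristic polynomial is det(xI - A) = (x + 1)^4, so the eigenvalues are -1 (algebraic multiplicity 4).

For λ = -1: rank(A + I) = 2, rank((A + I)^2) = 1, rank((A + I)^3) = 0. The eigenspace has dimension 4 - 2 = 2, so there are 2 Jordan blocks; the rank sequence gives block sizes [3, 1].

Assembling the blocks gives the Jordan form J above.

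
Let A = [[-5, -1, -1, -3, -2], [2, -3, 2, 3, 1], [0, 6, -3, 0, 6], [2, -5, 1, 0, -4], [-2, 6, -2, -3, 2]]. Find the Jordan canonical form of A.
The characteristic polynomial is det(xI - A) = (x - 3)(x + 3)^4, so the eigenvalues are -3 (algebraic multiplicity 4), 3 (algebraic multiplicity 1).

For λ = -3: rank(A + 3I) = 3, rank((A + 3I)^2) = 2, rank((A + 3I)^3) = 1. The eigenspace has dimension 5 - 3 = 2, so there are 2 Jordan blocks; the rank sequence gives block sizes [3, 1].

For λ = 3: algebraic multiplicity 1 gives one 1×1 block.

Assembling the blocks gives the Jordan form J above.

J = [[-3, 1, 0, 0, 0], [0, -3, 1, 0, 0], [0, 0, -3, 0, 0], [0, 0, 0, -3, 0], [0, 0, 0, 0, 3]]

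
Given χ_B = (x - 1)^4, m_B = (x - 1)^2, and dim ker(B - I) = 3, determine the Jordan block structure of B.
Jordan blocks: (1, 2), (1, 1), (1, 1)

λ = 1: algebraic multiplicity 4 (exponent in χ_B), largest block size 2 (exponent in m_B), 3 blocks (geometric multiplicity). These force block sizes [2, 1, 1].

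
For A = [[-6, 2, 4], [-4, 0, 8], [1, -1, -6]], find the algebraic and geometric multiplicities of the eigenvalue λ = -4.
The characteristic polynomial is (x + 4)^3, so the factor x + 4 appears with exponent 3: the algebraic multiplicity is 3.

rank(A + 4I) = 1, so the eigenspace has dimension 3 - 1 = 2: the geometric multiplicity is 2.

Since 2 < 3, A is not diagonalizable.

algebraic multiplicity 3, geometric multiplicity 2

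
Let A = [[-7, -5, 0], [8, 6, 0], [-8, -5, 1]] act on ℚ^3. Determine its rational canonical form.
R = [[1, 0, 0], [0, 0, 2], [0, 1, -1]]

The invariant factors of A (the non-unit diagonal entries of the Smith normal form of xI - A over ℚ[x]) are x - 1, (x - 1)(x + 2), each dividing the next. The characteristic polynomial is their product, (x - 1)^2(x + 2).

The rational canonical form is the block-diagonal matrix of companion matrices C(f_i):
R = [[1, 0, 0], [0, 0, 2], [0, 1, -1]].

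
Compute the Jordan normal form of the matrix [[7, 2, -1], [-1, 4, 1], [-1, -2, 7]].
The characteristic polynomial is det(xI - A) = (x - 6)^3, so the eigenvalues are 6 (algebraic multiplicity 3).

For λ = 6: rank(A - 6I) = 1, rank((A - 6I)^2) = 0. The eigenspace has dimension 3 - 1 = 2, so there are 2 Jordan blocks; the rank sequence gives block sizes [2, 1].

Assembling the blocks gives the Jordan form J above.

J = [[6, 1, 0], [0, 6, 0], [0, 0, 6]]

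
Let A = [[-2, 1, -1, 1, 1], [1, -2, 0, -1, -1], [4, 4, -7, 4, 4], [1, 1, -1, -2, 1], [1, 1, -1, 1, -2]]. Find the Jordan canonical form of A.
The characteristic polynomial is det(xI - A) = (x + 3)^5, so the eigenvalues are -3 (algebraic multiplicity 5).

For λ = -3: rank(A + 3I) = 2, rank((A + 3I)^2) = 1, rank((A + 3I)^3) = 0. The eigenspace has dimension 5 - 2 = 3, so there are 3 Jordan blocks; the rank sequence gives block sizes [3, 1, 1].

Assembling the blocks gives the Jordan form J above.

J = [[-3, 1, 0, 0, 0], [0, -3, 1, 0, 0], [0, 0, -3, 0, 0], [0, 0, 0, -3, 0], [0, 0, 0, 0, -3]]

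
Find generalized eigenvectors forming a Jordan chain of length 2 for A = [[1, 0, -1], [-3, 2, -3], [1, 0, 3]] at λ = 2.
v_1 = [[0, 1, -1]]^T, v_2 = [[1, 3, -1]]^T

We seek v_1 ∈ ker((A - 2I)^2) \ ker(A - 2I), then set v_{i+1} = (A - 2I) v_i.

One such chain is v_1 = [[0, 1, -1]]^T, v_2 = [[1, 3, -1]]^T. Check: (A - 2I) v_2 = [[0, 0, 0]]^T = 0.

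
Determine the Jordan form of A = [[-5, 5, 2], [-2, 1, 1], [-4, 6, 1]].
J = [[-1, 1, 0], [0, -1, 1], [0, 0, -1]]

The characteristic polynomial is det(xI - A) = (x + 1)^3, so the eigenvalues are -1 (algebraic multiplicity 3).

For λ = -1: rank(A + I) = 2, rank((A + I)^2) = 1, rank((A + I)^3) = 0. The eigenspace has dimension 3 - 2 = 1, so there is 1 Jordan block; the rank sequence gives block sizes [3].

Assembling the blocks gives the Jordan form J above.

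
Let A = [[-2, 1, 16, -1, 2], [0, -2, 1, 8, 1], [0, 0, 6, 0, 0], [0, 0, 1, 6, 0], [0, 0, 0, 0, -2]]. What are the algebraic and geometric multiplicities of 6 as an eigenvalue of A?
The characteristic polynomial is (x - 6)^2(x + 2)^3, so the factor x - 6 appears with exponent 2: the algebraic multiplicity is 2.

rank(A - 6I) = 4, so the eigenspace has dimension 5 - 4 = 1: the geometric multiplicity is 1.

Since 1 < 2, A is not diagonalizable.

algebraic multiplicity 2, geometric multiplicity 1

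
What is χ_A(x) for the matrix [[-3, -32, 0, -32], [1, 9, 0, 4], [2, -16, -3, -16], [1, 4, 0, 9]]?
xI - A = [[x + 3, 32, 0, 32], [-1, x - 9, 0, -4], [-2, 16, x + 3, 16], [-1, -4, 0, x - 9]].

Expanding det(xI - A) along the first row:
det(xI - A) = + (x + 3)·det([[x - 9, 0, -4], [16, x + 3, 16], [-4, 0, x - 9]]) - (32)·det([[-1, 0, -4], [-2, x + 3, 16], [-1, 0, x - 9]]) + (0)·det([[-1, x - 9, -4], [-2, 16, 16], [-1, -4, x - 9]]) - (32)·det([[-1, x - 9, 0], [-2, 16, x + 3], [-1, -4, 0]]).

Evaluating gives χ_A(x) = x^4 - 12x^3 + 30x^2 + 100x - 375 = (x - 5)^3(x + 3).

χ_A(x) = (x - 5)^3(x + 3)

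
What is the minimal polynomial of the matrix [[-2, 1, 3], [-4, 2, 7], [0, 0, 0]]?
The characteristic polynomial factors as x^3. The minimal polynomial is ∏(x - λ)^{k_λ} where k_λ is the size of the largest Jordan block at λ.

For λ = 0: rank(A) = 2, and the largest Jordan block has size 3 (the smallest k with rank(A^k) = rank(A^(k+1))).

So m_A(x) = x^3.

m_A(x) = x^3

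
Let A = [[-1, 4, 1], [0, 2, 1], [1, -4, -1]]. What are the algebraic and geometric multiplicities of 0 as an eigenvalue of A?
algebraic multiplicity 3, geometric multiplicity 1

The characteristic polynomial is x^3, so the factor x appears with exponent 3: the algebraic multiplicity is 3.

rank(A) = 2, so the eigenspace has dimension 3 - 2 = 1: the geometric multiplicity is 1.

Since 1 < 3, A is not diagonalizable.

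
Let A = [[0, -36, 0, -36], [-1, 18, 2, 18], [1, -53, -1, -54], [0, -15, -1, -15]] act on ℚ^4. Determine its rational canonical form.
The invariant factors of A (the non-unit diagonal entries of the Smith normal form of xI - A over ℚ[x]) are (x^2 - x + 6)^2, each dividing the next. The characteristic polynomial is their product, (x^2 - x + 6)^2.

The rational canonical form is the block-diagonal matrix of companion matrices C(f_i):
R = [[0, 0, 0, -36], [1, 0, 0, 12], [0, 1, 0, -13], [0, 0, 1, 2]].

Note the characteristic polynomial does not split into linear factors over ℚ, so A has no Jordan form over ℚ; the rational canonical form exists over any field.

R = [[0, 0, 0, -36], [1, 0, 0, 12], [0, 1, 0, -13], [0, 0, 1, 2]]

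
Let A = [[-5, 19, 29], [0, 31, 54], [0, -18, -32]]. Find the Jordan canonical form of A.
The characteristic polynomial is det(xI - A) = (x - 4)(x + 5)^2, so the eigenvalues are -5 (algebraic multiplicity 2), 4 (algebraic multiplicity 1).

For λ = -5: rank(A + 5I) = 2, rank((A + 5I)^2) = 1. The eigenspace has dimension 3 - 2 = 1, so there is 1 Jordan block; the rank sequence gives block sizes [2].

For λ = 4: algebraic multiplicity 1 gives one 1×1 block.

Assembling the blocks gives the Jordan form J above.

J = [[-5, 1, 0], [0, -5, 0], [0, 0, 4]]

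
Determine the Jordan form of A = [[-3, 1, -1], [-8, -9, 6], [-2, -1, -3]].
J = [[-5, 1, 0], [0, -5, 1], [0, 0, -5]]

The characteristic polynomial is det(xI - A) = (x + 5)^3, so the eigenvalues are -5 (algebraic multiplicity 3).

For λ = -5: rank(A + 5I) = 2, rank((A + 5I)^2) = 1, rank((A + 5I)^3) = 0. The eigenspace has dimension 3 - 2 = 1, so there is 1 Jordan block; the rank sequence gives block sizes [3].

Assembling the blocks gives the Jordan form J above.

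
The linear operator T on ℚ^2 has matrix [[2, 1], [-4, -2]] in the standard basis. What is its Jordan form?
The characteristic polynomial is det(xI - A) = x^2, so the eigenvalues are 0 (algebraic multiplicity 2).

For λ = 0: rank(A) = 1, rank(A^2) = 0. The eigenspace has dimension 2 - 1 = 1, so there is 1 Jordan block; the rank sequence gives block sizes [2].

Assembling the blocks gives the Jordan form J above.

J = [[0, 1], [0, 0]]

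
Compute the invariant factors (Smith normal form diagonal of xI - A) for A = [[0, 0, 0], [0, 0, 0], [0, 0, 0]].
The Jordan structure of A has elementary divisors x, x, x. Arranging the block sizes at each eigenvalue in decreasing order and taking row products gives the invariant factors.

Invariant factors (smallest first, each dividing the next): x, x, x.

Check: the last factor x is the minimal polynomial, and the product x^3 is the characteristic polynomial.

x, x, x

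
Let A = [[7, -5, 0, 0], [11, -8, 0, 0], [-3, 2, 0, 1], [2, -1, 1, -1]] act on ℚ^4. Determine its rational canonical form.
The invariant factors of A (the non-unit diagonal entries of the Smith normal form of xI - A over ℚ[x]) are x^2 + x - 1, x^2 + x - 1, each dividing the next. The characteristic polynomial is their product, (x^2 + x - 1)^2.

The rational canonical form is the block-diagonal matrix of companion matrices C(f_i):
R = [[0, 1, 0, 0], [1, -1, 0, 0], [0, 0, 0, 1], [0, 0, 1, -1]].

Note the characteristic polynomial does not split into linear factors over ℚ, so A has no Jordan form over ℚ; the rational canonical form exists over any field.

R = [[0, 1, 0, 0], [1, -1, 0, 0], [0, 0, 0, 1], [0, 0, 1, -1]]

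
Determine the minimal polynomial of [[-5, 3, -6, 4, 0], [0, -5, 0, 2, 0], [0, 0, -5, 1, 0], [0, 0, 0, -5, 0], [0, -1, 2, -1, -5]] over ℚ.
The characteristic polynomial factors as (x + 5)^5. The minimal polynomial is ∏(x - λ)^{k_λ} where k_λ is the size of the largest Jordan block at λ.

For λ = -5: rank(A + 5I) = 2, and the largest Jordan block has size 2 (the smallest k with rank((A + 5I)^k) = rank((A + 5I)^(k+1))).

So m_A(x) = (x + 5)^2.

m_A(x) = (x + 5)^2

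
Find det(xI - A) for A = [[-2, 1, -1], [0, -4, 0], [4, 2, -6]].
χ_A(x) = (x + 4)^3

xI - A = [[x + 2, -1, 1], [0, x + 4, 0], [-4, -2, x + 6]].

Expanding det(xI - A) along the first row:
det(xI - A) = + (x + 2)·det([[x + 4, 0], [-2, x + 6]]) - (-1)·det([[0, 0], [-4, x + 6]]) + (1)·det([[0, x + 4], [-4, -2]]).

Evaluating gives χ_A(x) = x^3 + 12x^2 + 48x + 64 = (x + 4)^3.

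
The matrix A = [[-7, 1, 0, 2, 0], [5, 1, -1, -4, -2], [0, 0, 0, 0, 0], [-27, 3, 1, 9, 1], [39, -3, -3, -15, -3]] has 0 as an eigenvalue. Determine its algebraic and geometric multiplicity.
algebraic multiplicity 5, geometric multiplicity 2

The characteristic polynomial is x^5, so the factor x appears with exponent 5: the algebraic multiplicity is 5.

rank(A) = 3, so the eigenspace has dimension 5 - 3 = 2: the geometric multiplicity is 2.

Since 2 < 5, A is not diagonalizable.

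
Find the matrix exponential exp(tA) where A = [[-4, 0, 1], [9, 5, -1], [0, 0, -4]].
e^{tA} = [[e^{-4*t}, 0, t*e^{-4*t}], [(e^{9*t} - 1)*e^{-4*t}, e^{5*t}, -t*e^{-4*t}], [0, 0, e^{-4*t}]]

A has Jordan form J = [[-4, 1, 0], [0, -4, 0], [0, 0, 5]] with A = PJP^{-1}, so e^{tA} = P e^{tJ} P^{-1}.

For a Jordan block J_k(λ), e^{tJ_k(λ)} = e^{λt} · (I + tN + t^2 N^2/2! + ... + t^{k-1} N^{k-1}/(k-1)!) where N is the nilpotent superdiagonal part.

Assembling the blocks and conjugating back gives the entries of e^{tA} as shown above.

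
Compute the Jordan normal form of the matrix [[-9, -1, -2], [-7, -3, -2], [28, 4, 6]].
The characteristic polynomial is det(xI - A) = (x + 2)^3, so the eigenvalues are -2 (algebraic multiplicity 3).

For λ = -2: rank(A + 2I) = 1, rank((A + 2I)^2) = 0. The eigenspace has dimension 3 - 1 = 2, so there are 2 Jordan blocks; the rank sequence gives block sizes [2, 1].

Assembling the blocks gives the Jordan form J above.

J = [[-2, 1, 0], [0, -2, 0], [0, 0, -2]]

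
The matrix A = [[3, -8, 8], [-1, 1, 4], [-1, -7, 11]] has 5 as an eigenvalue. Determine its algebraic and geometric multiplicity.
algebraic multiplicity 3, geometric multiplicity 1

The characteristic polynomial is (x - 5)^3, so the factor x - 5 appears with exponent 3: the algebraic multiplicity is 3.

rank(A - 5I) = 2, so the eigenspace has dimension 3 - 2 = 1: the geometric multiplicity is 1.

Since 1 < 3, A is not diagonalizable.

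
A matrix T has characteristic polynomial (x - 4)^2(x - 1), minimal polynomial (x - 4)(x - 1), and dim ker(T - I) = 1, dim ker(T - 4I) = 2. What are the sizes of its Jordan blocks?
λ = 1: algebraic multiplicity 1 (exponent in χ_T), largest block size 1 (exponent in m_T), 1 block (geometric multiplicity). This forces block sizes [1].
λ = 4: algebraic multiplicity 2 (exponent in χ_T), largest block size 1 (exponent in m_T), 2 blocks (geometric multiplicity). These force block sizes [1, 1].

Jordan blocks: (1, 1), (4, 1), (4, 1)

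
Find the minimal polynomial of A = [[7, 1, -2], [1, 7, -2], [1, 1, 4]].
The characteristic polynomial factors as (x - 6)^3. The minimal polynomial is ∏(x - λ)^{k_λ} where k_λ is the size of the largest Jordan block at λ.

For λ = 6: rank(A - 6I) = 1, and the largest Jordan block has size 2 (the smallest k with rank((A - 6I)^k) = rank((A - 6I)^(k+1))).

So m_A(x) = (x - 6)^2.

m_A(x) = (x - 6)^2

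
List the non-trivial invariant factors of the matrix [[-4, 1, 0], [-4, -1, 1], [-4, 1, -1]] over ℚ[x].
(x + 2)^3

The Jordan structure of A has elementary divisors (x + 2)^3. Arranging the block sizes at each eigenvalue in decreasing order and taking row products gives the invariant factors.

Invariant factors (smallest first, each dividing the next): (x + 2)^3.

Check: the last factor (x + 2)^3 is the minimal polynomial, and the product (x + 2)^3 is the characteristic polynomial.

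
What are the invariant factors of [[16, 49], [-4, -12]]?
(x - 2)^2

The Jordan structure of A has elementary divisors (x - 2)^2. Arranging the block sizes at each eigenvalue in decreasing order and taking row products gives the invariant factors.

Invariant factors (smallest first, each dividing the next): (x - 2)^2.

Check: the last factor (x - 2)^2 is the minimal polynomial, and the product (x - 2)^2 is the characteristic polynomial.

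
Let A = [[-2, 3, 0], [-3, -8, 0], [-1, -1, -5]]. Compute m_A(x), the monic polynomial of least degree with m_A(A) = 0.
The characteristic polynomial factors as (x + 5)^3. The minimal polynomial is ∏(x - λ)^{k_λ} where k_λ is the size of the largest Jordan block at λ.

For λ = -5: rank(A + 5I) = 1, and the largest Jordan block has size 2 (the smallest k with rank((A + 5I)^k) = rank((A + 5I)^(k+1))).

So m_A(x) = (x + 5)^2.

m_A(x) = (x + 5)^2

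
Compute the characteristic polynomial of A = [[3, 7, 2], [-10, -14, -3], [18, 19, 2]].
χ_A(x) = (x + 3)^3

xI - A = [[x - 3, -7, -2], [10, x + 14, 3], [-18, -19, x - 2]].

Expanding det(xI - A) along the first row:
det(xI - A) = + (x - 3)·det([[x + 14, 3], [-19, x - 2]]) - (-7)·det([[10, 3], [-18, x - 2]]) + (-2)·det([[10, x + 14], [-18, -19]]).

Evaluating gives χ_A(x) = x^3 + 9x^2 + 27x + 27 = (x + 3)^3.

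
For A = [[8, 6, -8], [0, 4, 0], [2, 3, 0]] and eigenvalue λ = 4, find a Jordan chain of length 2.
v_1 = [[1, 1, 1]]^T, v_2 = [[2, 0, 1]]^T

We seek v_1 ∈ ker((A - 4I)^2) \ ker(A - 4I), then set v_{i+1} = (A - 4I) v_i.

One such chain is v_1 = [[1, 1, 1]]^T, v_2 = [[2, 0, 1]]^T. Check: (A - 4I) v_2 = [[0, 0, 0]]^T = 0.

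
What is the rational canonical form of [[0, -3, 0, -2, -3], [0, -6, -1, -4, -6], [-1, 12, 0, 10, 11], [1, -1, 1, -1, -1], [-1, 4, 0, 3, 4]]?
The invariant factors of A (the non-unit diagonal entries of the Smith normal form of xI - A over ℚ[x]) are x^2(x - 1)(x^2 + 4x + 6), each dividing the next. The characteristic polynomial is their product, x^2(x - 1)(x^2 + 4x + 6).

The rational canonical form is the block-diagonal matrix of companion matrices C(f_i):
R = [[0, 0, 0, 0, 0], [1, 0, 0, 0, 0], [0, 1, 0, 0, 6], [0, 0, 1, 0, -2], [0, 0, 0, 1, -3]].

Note the characteristic polynomial does not split into linear factors over ℚ, so A has no Jordan form over ℚ; the rational canonical form exists over any field.

R = [[0, 0, 0, 0, 0], [1, 0, 0, 0, 0], [0, 1, 0, 0, 6], [0, 0, 1, 0, -2], [0, 0, 0, 1, -3]]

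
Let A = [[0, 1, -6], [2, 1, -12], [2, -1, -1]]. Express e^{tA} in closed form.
e^{tA} = [[(4*t - e^{3*t} + 2)*e^{-t}, (-2*t + e^{3*t} - 1)*e^{-t}, 2*(1 - e^{3*t})*e^{-t}], [2*(4*t - e^{3*t} + 1)*e^{-t}, (-4*t + 2*e^{3*t} - 1)*e^{-t}, 4*(1 - e^{3*t})*e^{-t}], [2*t*e^{-t}, -t*e^{-t}, e^{-t}]]

A has Jordan form J = [[-1, 1, 0], [0, -1, 0], [0, 0, 2]] with A = PJP^{-1}, so e^{tA} = P e^{tJ} P^{-1}.

For a Jordan block J_k(λ), e^{tJ_k(λ)} = e^{λt} · (I + tN + t^2 N^2/2! + ... + t^{k-1} N^{k-1}/(k-1)!) where N is the nilpotent superdiagonal part.

Assembling the blocks and conjugating back gives the entries of e^{tA} as shown above.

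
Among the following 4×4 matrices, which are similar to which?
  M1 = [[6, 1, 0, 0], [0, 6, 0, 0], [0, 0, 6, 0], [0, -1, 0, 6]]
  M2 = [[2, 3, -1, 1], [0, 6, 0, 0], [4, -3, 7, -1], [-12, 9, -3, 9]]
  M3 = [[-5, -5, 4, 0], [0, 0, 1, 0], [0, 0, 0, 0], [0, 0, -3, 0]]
2 classes: {M1, M2}, {M3}

Characteristic polynomials: χ_{M1} = (x - 6)^4, χ_{M2} = (x - 6)^4, χ_{M3} = x^3(x + 5).

{M1, M2}: invariant factors x - 6, x - 6, (x - 6)^2.

{M3}: invariant factors x, x^2(x + 5).

Matrices are similar if and only if their invariant-factor lists agree; the partition into similarity classes is {M1, M2}, {M3}.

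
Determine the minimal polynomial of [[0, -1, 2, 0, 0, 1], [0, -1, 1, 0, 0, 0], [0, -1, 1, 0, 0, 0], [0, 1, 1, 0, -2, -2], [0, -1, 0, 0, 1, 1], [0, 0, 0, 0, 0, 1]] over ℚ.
The characteristic polynomial factors as x^4(x - 1)^2. The minimal polynomial is ∏(x - λ)^{k_λ} where k_λ is the size of the largest Jordan block at λ.

For λ = 0: rank(A) = 4, and the largest Jordan block has size 3 (the smallest k with rank(A^k) = rank(A^(k+1))).
For λ = 1: rank(A - I) = 5, and the largest Jordan block has size 2 (the smallest k with rank((A - I)^k) = rank((A - I)^(k+1))).

So m_A(x) = x^3(x - 1)^2.

m_A(x) = x^3(x - 1)^2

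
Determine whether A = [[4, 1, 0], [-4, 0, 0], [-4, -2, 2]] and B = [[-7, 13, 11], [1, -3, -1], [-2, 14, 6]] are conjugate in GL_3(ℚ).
trace(A) = 6 but trace(B) = -4. The trace is a similarity invariant, so A and B are not similar.

No.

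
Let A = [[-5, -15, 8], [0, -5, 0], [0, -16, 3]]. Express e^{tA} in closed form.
A has Jordan form J = [[-5, 1, 0], [0, -5, 0], [0, 0, 3]] with A = PJP^{-1}, so e^{tA} = P e^{tJ} P^{-1}.

For a Jordan block J_k(λ), e^{tJ_k(λ)} = e^{λt} · (I + tN + t^2 N^2/2! + ... + t^{k-1} N^{k-1}/(k-1)!) where N is the nilpotent superdiagonal part.

Assembling the blocks and conjugating back gives the entries of e^{tA} as shown above.

e^{tA} = [[e^{-5*t}, (t - 2*e^{8*t} + 2)*e^{-5*t}, (e^{8*t} - 1)*e^{-5*t}], [0, e^{-5*t}, 0], [0, 2*(1 - e^{8*t})*e^{-5*t}, e^{3*t}]]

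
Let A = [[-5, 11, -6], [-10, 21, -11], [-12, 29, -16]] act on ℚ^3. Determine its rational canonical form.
R = [[0, 0, 5], [1, 0, 4], [0, 1, 0]]

The invariant factors of A (the non-unit diagonal entries of the Smith normal form of xI - A over ℚ[x]) are x^3 - 4x - 5, each dividing the next. The characteristic polynomial is their product, x^3 - 4x - 5.

The rational canonical form is the block-diagonal matrix of companion matrices C(f_i):
R = [[0, 0, 5], [1, 0, 4], [0, 1, 0]].

Note the characteristic polynomial does not split into linear factors over ℚ, so A has no Jordan form over ℚ; the rational canonical form exists over any field.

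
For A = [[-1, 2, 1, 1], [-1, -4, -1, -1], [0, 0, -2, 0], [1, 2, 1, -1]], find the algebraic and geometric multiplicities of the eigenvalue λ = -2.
The characteristic polynomial is (x + 2)^4, so the factor x + 2 appears with exponent 4: the algebraic multiplicity is 4.

rank(A + 2I) = 1, so the eigenspace has dimension 4 - 1 = 3: the geometric multiplicity is 3.

Since 3 < 4, A is not diagonalizable.

algebraic multiplicity 4, geometric multiplicity 3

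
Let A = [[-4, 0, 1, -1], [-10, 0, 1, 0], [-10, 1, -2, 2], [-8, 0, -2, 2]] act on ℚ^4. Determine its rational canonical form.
R = [[0, 0, 0, -16], [1, 0, 0, -8], [0, 1, 0, -1], [0, 0, 1, -4]]

The invariant factors of A (the non-unit diagonal entries of the Smith normal form of xI - A over ℚ[x]) are (x + 4)(x^3 + x + 4), each dividing the next. The characteristic polynomial is their product, (x + 4)(x^3 + x + 4).

The rational canonical form is the block-diagonal matrix of companion matrices C(f_i):
R = [[0, 0, 0, -16], [1, 0, 0, -8], [0, 1, 0, -1], [0, 0, 1, -4]].

Note the characteristic polynomial does not split into linear factors over ℚ, so A has no Jordan form over ℚ; the rational canonical form exists over any field.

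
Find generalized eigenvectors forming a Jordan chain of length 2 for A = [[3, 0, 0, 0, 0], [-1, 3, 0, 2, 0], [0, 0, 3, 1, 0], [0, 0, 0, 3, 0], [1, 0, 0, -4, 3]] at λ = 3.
We seek v_1 ∈ ker((A - 3I)^2) \ ker(A - 3I), then set v_{i+1} = (A - 3I) v_i.

One such chain is v_1 = [[1, 1, 0, 0, 0]]^T, v_2 = [[0, -1, 0, 0, 1]]^T. Check: (A - 3I) v_2 = [[0, 0, 0, 0, 0]]^T = 0.

v_1 = [[1, 1, 0, 0, 0]]^T, v_2 = [[0, -1, 0, 0, 1]]^T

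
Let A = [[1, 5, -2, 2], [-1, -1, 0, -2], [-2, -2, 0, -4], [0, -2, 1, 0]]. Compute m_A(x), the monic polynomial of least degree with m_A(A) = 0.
The characteristic polynomial factors as x^4. The minimal polynomial is ∏(x - λ)^{k_λ} where k_λ is the size of the largest Jordan block at λ.

For λ = 0: rank(A) = 2, and the largest Jordan block has size 2 (the smallest k with rank(A^k) = rank(A^(k+1))).

So m_A(x) = x^2.

m_A(x) = x^2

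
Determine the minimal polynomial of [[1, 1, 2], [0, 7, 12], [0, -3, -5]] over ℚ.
m_A(x) = (x - 1)^2

The characteristic polynomial factors as (x - 1)^3. The minimal polynomial is ∏(x - λ)^{k_λ} where k_λ is the size of the largest Jordan block at λ.

For λ = 1: rank(A - I) = 1, and the largest Jordan block has size 2 (the smallest k with rank((A - I)^k) = rank((A - I)^(k+1))).

So m_A(x) = (x - 1)^2.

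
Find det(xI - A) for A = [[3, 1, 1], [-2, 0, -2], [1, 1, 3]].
χ_A(x) = (x - 2)^3

xI - A = [[x - 3, -1, -1], [2, x, 2], [-1, -1, x - 3]].

Expanding det(xI - A) along the first row:
det(xI - A) = + (x - 3)·det([[x, 2], [-1, x - 3]]) - (-1)·det([[2, 2], [-1, x - 3]]) + (-1)·det([[2, x], [-1, -1]]).

Evaluating gives χ_A(x) = x^3 - 6x^2 + 12x - 8 = (x - 2)^3.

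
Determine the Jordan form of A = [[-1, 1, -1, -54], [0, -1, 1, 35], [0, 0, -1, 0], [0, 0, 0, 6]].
J = [[-1, 1, 0, 0], [0, -1, 1, 0], [0, 0, -1, 0], [0, 0, 0, 6]]

The characteristic polynomial is det(xI - A) = (x - 6)(x + 1)^3, so the eigenvalues are -1 (algebraic multiplicity 3), 6 (algebraic multiplicity 1).

For λ = -1: rank(A + I) = 3, rank((A + I)^2) = 2, rank((A + I)^3) = 1. The eigenspace has dimension 4 - 3 = 1, so there is 1 Jordan block; the rank sequence gives block sizes [3].

For λ = 6: algebraic multiplicity 1 gives one 1×1 block.

Assembling the blocks gives the Jordan form J above.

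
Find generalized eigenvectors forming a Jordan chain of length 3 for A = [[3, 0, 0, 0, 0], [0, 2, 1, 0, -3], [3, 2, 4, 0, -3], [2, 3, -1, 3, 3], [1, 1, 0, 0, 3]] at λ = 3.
We seek v_1 ∈ ker((A - 3I)^3) \ ker((A - 3I)^2), then set v_{i+1} = (A - 3I) v_i.

One such chain is v_1 = [[0, 0, 1, 1, 0]]^T, v_2 = [[0, 1, 1, -1, 0]]^T, v_3 = [[0, 0, 3, 2, 1]]^T. Check: (A - 3I) v_3 = [[0, 0, 0, 0, 0]]^T = 0.

v_1 = [[0, 0, 1, 1, 0]]^T, v_2 = [[0, 1, 1, -1, 0]]^T, v_3 = [[0, 0, 3, 2, 1]]^T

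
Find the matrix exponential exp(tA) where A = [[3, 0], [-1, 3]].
A has Jordan form J = [[3, 1], [0, 3]] with A = PJP^{-1}, so e^{tA} = P e^{tJ} P^{-1}.

For a Jordan block J_k(λ), e^{tJ_k(λ)} = e^{λt} · (I + tN + t^2 N^2/2! + ... + t^{k-1} N^{k-1}/(k-1)!) where N is the nilpotent superdiagonal part.

Assembling the blocks and conjugating back gives the entries of e^{tA} as shown above.

e^{tA} = [[e^{3*t}, 0], [-t*e^{3*t}, e^{3*t}]]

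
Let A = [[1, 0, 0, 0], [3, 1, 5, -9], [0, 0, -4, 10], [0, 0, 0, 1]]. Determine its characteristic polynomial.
xI - A = [[x - 1, 0, 0, 0], [-3, x - 1, -5, 9], [0, 0, x + 4, -10], [0, 0, 0, x - 1]].

Expanding det(xI - A) along the first row:
det(xI - A) = + (x - 1)·det([[x - 1, -5, 9], [0, x + 4, -10], [0, 0, x - 1]]) - (0)·det([[-3, -5, 9], [0, x + 4, -10], [0, 0, x - 1]]) + (0)·det([[-3, x - 1, 9], [0, 0, -10], [0, 0, x - 1]]) - (0)·det([[-3, x - 1, -5], [0, 0, x + 4], [0, 0, 0]]).

Evaluating gives χ_A(x) = x^4 + x^3 - 9x^2 + 11x - 4 = (x - 1)^3(x + 4).

χ_A(x) = (x - 1)^3(x + 4)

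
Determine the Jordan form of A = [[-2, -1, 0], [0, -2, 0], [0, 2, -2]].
J = [[-2, 1, 0], [0, -2, 0], [0, 0, -2]]

The characteristic polynomial is det(xI - A) = (x + 2)^3, so the eigenvalues are -2 (algebraic multiplicity 3).

For λ = -2: rank(A + 2I) = 1, rank((A + 2I)^2) = 0. The eigenspace has dimension 3 - 1 = 2, so there are 2 Jordan blocks; the rank sequence gives block sizes [2, 1].

Assembling the blocks gives the Jordan form J above.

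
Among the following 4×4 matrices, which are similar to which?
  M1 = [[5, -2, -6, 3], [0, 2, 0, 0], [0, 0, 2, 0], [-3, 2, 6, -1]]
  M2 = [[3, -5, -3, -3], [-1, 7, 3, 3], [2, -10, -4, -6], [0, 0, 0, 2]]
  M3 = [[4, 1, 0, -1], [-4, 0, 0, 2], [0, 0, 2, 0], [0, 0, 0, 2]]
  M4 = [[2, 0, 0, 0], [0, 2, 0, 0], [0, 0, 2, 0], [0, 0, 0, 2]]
Characteristic polynomials: χ_{M1} = (x - 2)^4, χ_{M2} = (x - 2)^4, χ_{M3} = (x - 2)^4, χ_{M4} = (x - 2)^4.

{M1, M2, M3}: invariant factors x - 2, x - 2, (x - 2)^2.

{M4}: invariant factors x - 2, x - 2, x - 2, x - 2.

Matrices are similar if and only if their invariant-factor lists agree; the partition into similarity classes is {M1, M2, M3}, {M4}.

2 classes: {M1, M2, M3}, {M4}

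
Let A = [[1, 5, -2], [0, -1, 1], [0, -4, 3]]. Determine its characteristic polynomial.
xI - A = [[x - 1, -5, 2], [0, x + 1, -1], [0, 4, x - 3]].

Expanding det(xI - A) along the first row:
det(xI - A) = + (x - 1)·det([[x + 1, -1], [4, x - 3]]) - (-5)·det([[0, -1], [0, x - 3]]) + (2)·det([[0, x + 1], [0, 4]]).

Evaluating gives χ_A(x) = x^3 - 3x^2 + 3x - 1 = (x - 1)^3.

χ_A(x) = (x - 1)^3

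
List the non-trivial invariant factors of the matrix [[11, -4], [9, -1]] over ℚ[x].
(x - 5)^2

The Jordan structure of A has elementary divisors (x - 5)^2. Arranging the block sizes at each eigenvalue in decreasing order and taking row products gives the invariant factors.

Invariant factors (smallest first, each dividing the next): (x - 5)^2.

Check: the last factor (x - 5)^2 is the minimal polynomial, and the product (x - 5)^2 is the characteristic polynomial.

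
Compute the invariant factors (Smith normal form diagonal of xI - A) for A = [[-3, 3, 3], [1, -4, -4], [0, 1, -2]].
The Jordan structure of A has elementary divisors (x + 3)^3. Arranging the block sizes at each eigenvalue in decreasing order and taking row products gives the invariant factors.

Invariant factors (smallest first, each dividing the next): (x + 3)^3.

Check: the last factor (x + 3)^3 is the minimal polynomial, and the product (x + 3)^3 is the characteristic polynomial.

(x + 3)^3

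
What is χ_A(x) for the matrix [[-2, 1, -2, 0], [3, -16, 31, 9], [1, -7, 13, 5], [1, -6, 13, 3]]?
χ_A(x) = (x - 4)(x + 2)^3

xI - A = [[x + 2, -1, 2, 0], [-3, x + 16, -31, -9], [-1, 7, x - 13, -5], [-1, 6, -13, x - 3]].

Expanding det(xI - A) along the first row:
det(xI - A) = + (x + 2)·det([[x + 16, -31, -9], [7, x - 13, -5], [6, -13, x - 3]]) - (-1)·det([[-3, -31, -9], [-1, x - 13, -5], [-1, -13, x - 3]]) + (2)·det([[-3, x + 16, -9], [-1, 7, -5], [-1, 6, x - 3]]) - (0)·det([[-3, x + 16, -31], [-1, 7, x - 13], [-1, 6, -13]]).

Evaluating gives χ_A(x) = x^4 + 2x^3 - 12x^2 - 40x - 32 = (x - 4)(x + 2)^3.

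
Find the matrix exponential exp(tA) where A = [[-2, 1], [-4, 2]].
A has Jordan form J = [[0, 1], [0, 0]] with A = PJP^{-1}, so e^{tA} = P e^{tJ} P^{-1}.

For a Jordan block J_k(λ), e^{tJ_k(λ)} = e^{λt} · (I + tN + t^2 N^2/2! + ... + t^{k-1} N^{k-1}/(k-1)!) where N is the nilpotent superdiagonal part.

Assembling the blocks and conjugating back gives the entries of e^{tA} as shown above.

e^{tA} = [[1 - 2*t, t], [-4*t, 2*t + 1]]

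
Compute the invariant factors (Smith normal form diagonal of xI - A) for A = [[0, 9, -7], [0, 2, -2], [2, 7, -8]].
(x + 2)^3

The Jordan structure of A has elementary divisors (x + 2)^3. Arranging the block sizes at each eigenvalue in decreasing order and taking row products gives the invariant factors.

Invariant factors (smallest first, each dividing the next): (x + 2)^3.

Check: the last factor (x + 2)^3 is the minimal polynomial, and the product (x + 2)^3 is the characteristic polynomial.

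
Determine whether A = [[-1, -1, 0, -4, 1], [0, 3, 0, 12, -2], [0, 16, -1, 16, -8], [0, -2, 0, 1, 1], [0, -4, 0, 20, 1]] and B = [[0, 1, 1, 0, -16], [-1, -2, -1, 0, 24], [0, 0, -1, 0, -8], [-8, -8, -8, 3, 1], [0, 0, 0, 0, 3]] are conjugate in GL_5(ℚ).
Two matrices over a field are similar if and only if they have the same invariant factors.

Both A and B have characteristic polynomial (x - 3)^2(x + 1)^3 and minimal polynomial (x - 3)^2(x + 1)^2. Computing further, both have invariant factors x + 1, (x - 3)^2(x + 1)^2. Hence A and B are similar.

Yes.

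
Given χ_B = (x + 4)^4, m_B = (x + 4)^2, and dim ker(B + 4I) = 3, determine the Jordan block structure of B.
λ = -4: algebraic multiplicity 4 (exponent in χ_B), largest block size 2 (exponent in m_B), 3 blocks (geometric multiplicity). These force block sizes [2, 1, 1].

Jordan blocks: (-4, 2), (-4, 1), (-4, 1)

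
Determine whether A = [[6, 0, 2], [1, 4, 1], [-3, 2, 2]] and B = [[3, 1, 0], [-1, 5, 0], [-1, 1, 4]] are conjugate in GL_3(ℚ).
Both have characteristic polynomial (x - 4)^3, but the minimal polynomial of A is (x - 4)^3 while the minimal polynomial of B is (x - 4)^2. The minimal polynomial is a similarity invariant, so A and B are not similar.

No.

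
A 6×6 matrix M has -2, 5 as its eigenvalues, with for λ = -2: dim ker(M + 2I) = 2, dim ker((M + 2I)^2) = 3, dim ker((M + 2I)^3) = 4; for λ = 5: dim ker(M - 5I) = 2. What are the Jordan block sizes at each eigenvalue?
λ = -2: successive nullity increments [2, 1, 1] count blocks of size ≥ k; block sizes are [3, 1].
λ = 5: successive nullity increments [2] count blocks of size ≥ k; block sizes are [1, 1].

Jordan blocks: (-2, 3), (-2, 1), (5, 1), (5, 1)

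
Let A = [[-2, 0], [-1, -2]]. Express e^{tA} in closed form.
A has Jordan form J = [[-2, 1], [0, -2]] with A = PJP^{-1}, so e^{tA} = P e^{tJ} P^{-1}.

For a Jordan block J_k(λ), e^{tJ_k(λ)} = e^{λt} · (I + tN + t^2 N^2/2! + ... + t^{k-1} N^{k-1}/(k-1)!) where N is the nilpotent superdiagonal part.

Assembling the blocks and conjugating back gives the entries of e^{tA} as shown above.

e^{tA} = [[e^{-2*t}, 0], [-t*e^{-2*t}, e^{-2*t}]]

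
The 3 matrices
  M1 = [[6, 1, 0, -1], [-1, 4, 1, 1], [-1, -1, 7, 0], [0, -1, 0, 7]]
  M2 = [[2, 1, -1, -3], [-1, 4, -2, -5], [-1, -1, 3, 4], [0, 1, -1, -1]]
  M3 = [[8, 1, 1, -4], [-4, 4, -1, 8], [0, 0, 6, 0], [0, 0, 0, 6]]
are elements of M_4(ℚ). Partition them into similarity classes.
2 classes: {M1, M3}, {M2}

Characteristic polynomials: χ_{M1} = (x - 6)^4, χ_{M2} = (x - 2)^4, χ_{M3} = (x - 6)^4.

{M1, M3}: invariant factors x - 6, (x - 6)^3.

{M2}: invariant factors (x - 2)^2, (x - 2)^2.

Matrices are similar if and only if their invariant-factor lists agree; the partition into similarity classes is {M1, M3}, {M2}.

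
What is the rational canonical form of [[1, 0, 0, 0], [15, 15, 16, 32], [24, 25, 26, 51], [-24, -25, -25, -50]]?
The invariant factors of A (the non-unit diagonal entries of the Smith normal form of xI - A over ℚ[x]) are x - 1, (x - 1)(x + 5)^2, each dividing the next. The characteristic polynomial is their product, (x - 1)^2(x + 5)^2.

The rational canonical form is the block-diagonal matrix of companion matrices C(f_i):
R = [[1, 0, 0, 0], [0, 0, 0, 25], [0, 1, 0, -15], [0, 0, 1, -9]].

R = [[1, 0, 0, 0], [0, 0, 0, 25], [0, 1, 0, -15], [0, 0, 1, -9]]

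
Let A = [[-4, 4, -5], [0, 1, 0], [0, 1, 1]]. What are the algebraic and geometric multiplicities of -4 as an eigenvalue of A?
The characteristic polynomial is (x - 1)^2(x + 4), so the factor x + 4 appears with exponent 1: the algebraic multiplicity is 1.

rank(A + 4I) = 2, so the eigenspace has dimension 3 - 2 = 1: the geometric multiplicity is 1.

algebraic multiplicity 1, geometric multiplicity 1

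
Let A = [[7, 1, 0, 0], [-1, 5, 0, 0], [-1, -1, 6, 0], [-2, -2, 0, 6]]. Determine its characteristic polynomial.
χ_A(x) = (x - 6)^4

xI - A = [[x - 7, -1, 0, 0], [1, x - 5, 0, 0], [1, 1, x - 6, 0], [2, 2, 0, x - 6]].

Expanding det(xI - A) along the first row:
det(xI - A) = + (x - 7)·det([[x - 5, 0, 0], [1, x - 6, 0], [2, 0, x - 6]]) - (-1)·det([[1, 0, 0], [1, x - 6, 0], [2, 0, x - 6]]) + (0)·det([[1, x - 5, 0], [1, 1, 0], [2, 2, x - 6]]) - (0)·det([[1, x - 5, 0], [1, 1, x - 6], [2, 2, 0]]).

Evaluating gives χ_A(x) = x^4 - 24x^3 + 216x^2 - 864x + 1296 = (x - 6)^4.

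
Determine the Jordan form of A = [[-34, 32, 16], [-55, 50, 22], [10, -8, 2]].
The characteristic polynomial is det(xI - A) = (x - 6)^3, so the eigenvalues are 6 (algebraic multiplicity 3).

For λ = 6: rank(A - 6I) = 1, rank((A - 6I)^2) = 0. The eigenspace has dimension 3 - 1 = 2, so there are 2 Jordan blocks; the rank sequence gives block sizes [2, 1].

Assembling the blocks gives the Jordan form J above.

J = [[6, 1, 0], [0, 6, 0], [0, 0, 6]]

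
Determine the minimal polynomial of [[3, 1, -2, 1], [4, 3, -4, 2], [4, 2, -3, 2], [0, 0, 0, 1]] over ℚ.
The characteristic polynomial factors as (x - 1)^4. The minimal polynomial is ∏(x - λ)^{k_λ} where k_λ is the size of the largest Jordan block at λ.

For λ = 1: rank(A - I) = 1, and the largest Jordan block has size 2 (the smallest k with rank((A - I)^k) = rank((A - I)^(k+1))).

So m_A(x) = (x - 1)^2.

m_A(x) = (x - 1)^2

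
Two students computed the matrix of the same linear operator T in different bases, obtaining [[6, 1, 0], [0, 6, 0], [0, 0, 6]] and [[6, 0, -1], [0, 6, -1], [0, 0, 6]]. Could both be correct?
Two matrices over a field are similar if and only if they have the same invariant factors.

Both A and B have characteristic polynomial (x - 6)^3 and minimal polynomial (x - 6)^2. Computing further, both have invariant factors x - 6, (x - 6)^2. Hence A and B are similar.

Yes.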